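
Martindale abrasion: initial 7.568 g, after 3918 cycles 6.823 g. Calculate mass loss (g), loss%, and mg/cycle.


Mass loss = 0.745 g
Loss = 9.84%
Rate = 0.190 mg/cycle

Loss = 7.568 - 6.823 = 0.745 g
Loss% = 0.745 / 7.568 x 100 = 9.84%
Rate = 0.745 / 3918 x 1000 = 0.190 mg/cycle


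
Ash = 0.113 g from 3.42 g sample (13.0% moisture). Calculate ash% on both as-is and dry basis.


As-is ash% = 0.113 / 3.42 x 100 = 3.30%
Dry mass = 3.42 x (100 - 13.0) / 100 = 2.9754 g
Dry-basis ash% = 0.113 / 2.9754 x 100 = 3.80%


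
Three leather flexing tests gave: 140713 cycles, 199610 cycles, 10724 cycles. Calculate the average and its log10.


Average = (140713 + 199610 + 10724) / 3 = 117016 cycles
log10(117016) = 5.07


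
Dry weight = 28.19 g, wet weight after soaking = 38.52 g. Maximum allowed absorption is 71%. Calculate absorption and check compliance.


WA = (38.52 - 28.19) / 28.19 x 100 = 36.6%
Maximum allowed: 71%
Compliant: Yes


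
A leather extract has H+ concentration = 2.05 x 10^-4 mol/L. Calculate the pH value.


pH = -log10[H+]
pH = -log10(2.05 x 10^-4) = 3.69


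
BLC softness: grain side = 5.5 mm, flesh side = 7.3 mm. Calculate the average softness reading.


6.40 mm


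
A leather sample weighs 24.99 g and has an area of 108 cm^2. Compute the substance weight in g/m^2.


2313.9 g/m^2

Substance weight = mass / area x 10000
SW = 24.99 / 108 x 10000
SW = 2313.9 g/m^2


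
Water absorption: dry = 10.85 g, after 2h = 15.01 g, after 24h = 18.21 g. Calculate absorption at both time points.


WA (2h) = (15.01 - 10.85) / 10.85 x 100 = 38.3%
WA (24h) = (18.21 - 10.85) / 10.85 x 100 = 67.8%


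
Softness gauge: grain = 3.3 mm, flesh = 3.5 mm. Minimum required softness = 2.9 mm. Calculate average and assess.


Average softness = 3.40 mm
Meets requirement: Yes


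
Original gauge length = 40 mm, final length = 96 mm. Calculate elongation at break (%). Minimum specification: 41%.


Extension = 96 - 40 = 56 mm
Elongation = 56 / 40 x 100 = 140.0%
Minimum required: 41%
Meets specification: Yes


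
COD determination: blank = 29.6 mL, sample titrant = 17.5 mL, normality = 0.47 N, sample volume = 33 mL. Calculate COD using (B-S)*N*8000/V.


1378.7 mg/L

COD = (29.6 - 17.5) x 0.47 x 8000 / 33
COD = 12.1 x 0.47 x 8000 / 33
COD = 1378.7 mg/L


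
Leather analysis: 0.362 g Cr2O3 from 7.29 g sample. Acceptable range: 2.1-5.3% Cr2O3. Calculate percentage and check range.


Cr2O3 = 4.97%
Within range: Yes


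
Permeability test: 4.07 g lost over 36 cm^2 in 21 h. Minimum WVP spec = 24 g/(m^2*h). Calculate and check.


WVP = 4.07 / (36 x 21) x 10000 = 53.84 g/(m^2*h)
Minimum: 24 g/(m^2*h)
Meets spec: Yes


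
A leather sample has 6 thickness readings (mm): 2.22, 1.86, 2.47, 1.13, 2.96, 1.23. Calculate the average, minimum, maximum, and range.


Average = 1.98 mm
Min = 1.13 mm
Max = 2.96 mm
Range = 1.83 mm


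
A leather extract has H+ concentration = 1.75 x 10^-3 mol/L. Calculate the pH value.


pH = 2.76


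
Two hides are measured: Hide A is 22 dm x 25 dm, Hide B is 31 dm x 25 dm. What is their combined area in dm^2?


Hide A area = 22 x 25 = 550 dm^2
Hide B area = 31 x 25 = 775 dm^2
Total = 550 + 775 = 1325 dm^2


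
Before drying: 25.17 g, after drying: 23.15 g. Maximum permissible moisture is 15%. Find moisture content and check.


MC = (25.17 - 23.15) / 25.17 x 100 = 8.0%
Maximum: 15%
Acceptable: Yes


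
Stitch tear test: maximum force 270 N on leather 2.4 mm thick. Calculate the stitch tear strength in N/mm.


112.5 N/mm


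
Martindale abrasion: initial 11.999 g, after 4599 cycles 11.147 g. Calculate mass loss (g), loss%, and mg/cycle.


Mass loss = 0.852 g
Loss = 7.10%
Rate = 0.185 mg/cycle

Loss = 11.999 - 11.147 = 0.852 g
Loss% = 0.852 / 11.999 x 100 = 7.10%
Rate = 0.852 / 4599 x 1000 = 0.185 mg/cycle


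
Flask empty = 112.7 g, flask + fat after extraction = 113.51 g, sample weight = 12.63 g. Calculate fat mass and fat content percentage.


Fat mass = 113.51 - 112.7 = 0.81 g
Fat% = 0.81 / 12.63 x 100 = 6.4%


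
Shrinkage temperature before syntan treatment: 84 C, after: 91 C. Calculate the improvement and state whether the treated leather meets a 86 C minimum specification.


Improvement = 7 C
Meets 86 C spec: Yes

Improvement = 91 - 84 = 7 C
Spec check: 91 C >= 86 C? Yes


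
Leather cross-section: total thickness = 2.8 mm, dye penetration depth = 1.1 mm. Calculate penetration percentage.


Penetration% = 1.1 / 2.8 x 100
Penetration = 39.3%


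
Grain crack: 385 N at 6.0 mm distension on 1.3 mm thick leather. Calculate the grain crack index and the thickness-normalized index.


Crack index = 385 / 6.0 = 64.2 N/mm
Normalized = 64.2 / 1.3 = 49.4 N/mm per mm


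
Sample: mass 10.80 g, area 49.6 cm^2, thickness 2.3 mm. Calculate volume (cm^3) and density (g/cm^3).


Thickness in cm = 2.3 / 10 = 0.23 cm
Volume = 49.6 x 0.23 = 11.408 cm^3
Density = 10.80 / 11.408 = 0.947 g/cm^3


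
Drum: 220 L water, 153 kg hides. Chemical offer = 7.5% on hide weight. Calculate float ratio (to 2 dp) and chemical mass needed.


Float ratio = 220 / 153 = 1.44
Chemical = 153 x 7.5 / 100 = 11.475 kg


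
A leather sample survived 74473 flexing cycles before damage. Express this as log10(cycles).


4.87

log10(74473) = 4.87


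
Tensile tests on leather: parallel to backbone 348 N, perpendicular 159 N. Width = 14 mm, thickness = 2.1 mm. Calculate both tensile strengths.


Parallel = 11.84 N/mm^2
Perpendicular = 5.41 N/mm^2

Area = 14 x 2.1 = 29.4 mm^2
TS (parallel) = 348 / 29.4 = 11.84 N/mm^2
TS (perpendicular) = 159 / 29.4 = 5.41 N/mm^2


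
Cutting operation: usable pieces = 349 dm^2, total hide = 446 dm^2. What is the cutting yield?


Yield = usable / total x 100
Yield = 349 / 446 x 100 = 78.3%


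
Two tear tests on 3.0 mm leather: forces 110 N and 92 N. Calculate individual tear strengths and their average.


Tear 1 = 110 / 3.0 = 36.7 N/mm
Tear 2 = 92 / 3.0 = 30.7 N/mm
Average = (36.7 + 30.7) / 2 = 33.7 N/mm


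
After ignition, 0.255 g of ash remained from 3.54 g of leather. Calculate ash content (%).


7.20%

Ash% = 0.255 / 3.54 x 100
Ash% = 7.20%


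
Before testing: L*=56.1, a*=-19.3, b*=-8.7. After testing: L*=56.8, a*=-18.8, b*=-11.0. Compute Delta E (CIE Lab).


dL = 56.8 - 56.1 = 0.7
da = -18.8 - (-19.3) = 0.5
db = -11.0 - (-8.7) = -2.3
dE = sqrt((0.7)^2 + (0.5)^2 + (-2.3)^2) = 2.46


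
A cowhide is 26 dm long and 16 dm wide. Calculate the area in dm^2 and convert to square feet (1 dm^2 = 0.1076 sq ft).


Area = 26 x 16 = 416 dm^2
Conversion: 416 x 0.1076 = 44.76 sq ft


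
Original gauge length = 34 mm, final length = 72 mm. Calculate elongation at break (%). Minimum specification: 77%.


Extension = 72 - 34 = 38 mm
Elongation = 38 / 34 x 100 = 111.8%
Minimum required: 77%
Meets specification: Yes


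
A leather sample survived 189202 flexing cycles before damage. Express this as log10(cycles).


log10(189202) = 5.28


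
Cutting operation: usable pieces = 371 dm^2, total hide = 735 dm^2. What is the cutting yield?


50.5%

Yield = usable / total x 100
Yield = 371 / 735 x 100 = 50.5%


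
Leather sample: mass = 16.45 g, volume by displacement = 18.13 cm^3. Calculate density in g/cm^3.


0.907 g/cm^3


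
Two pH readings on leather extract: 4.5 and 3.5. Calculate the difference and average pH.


Difference = |4.5 - 3.5| = 1.0
Average = (4.5 + 3.5) / 2 = 4.00


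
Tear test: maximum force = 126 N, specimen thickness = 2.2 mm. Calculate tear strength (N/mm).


Tear strength = force / thickness
Tear = 126 / 2.2 = 57.3 N/mm


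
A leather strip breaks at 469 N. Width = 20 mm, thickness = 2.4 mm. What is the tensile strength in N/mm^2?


9.77 N/mm^2

Cross-sectional area = 20 x 2.4 = 48.0 mm^2
Tensile strength = 469 / 48.0 = 9.77 N/mm^2


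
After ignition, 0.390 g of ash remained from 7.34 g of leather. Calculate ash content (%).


Ash% = 0.390 / 7.34 x 100
Ash% = 5.31%


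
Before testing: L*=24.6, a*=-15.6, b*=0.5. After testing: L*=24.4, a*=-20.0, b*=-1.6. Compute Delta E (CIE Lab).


dL = 24.4 - 24.6 = -0.2
da = -20.0 - (-15.6) = -4.4
db = -1.6 - 0.5 = -2.1
dE = sqrt((-0.2)^2 + (-4.4)^2 + (-2.1)^2) = 4.88


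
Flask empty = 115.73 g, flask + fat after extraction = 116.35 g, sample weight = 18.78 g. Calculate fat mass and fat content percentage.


Fat mass = 116.35 - 115.73 = 0.62 g
Fat% = 0.62 / 18.78 x 100 = 3.3%


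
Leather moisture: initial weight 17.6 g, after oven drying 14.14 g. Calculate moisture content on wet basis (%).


19.7%


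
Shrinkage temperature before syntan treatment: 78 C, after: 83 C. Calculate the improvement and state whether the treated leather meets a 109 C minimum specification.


Improvement = 5 C
Meets 109 C spec: No

Improvement = 83 - 78 = 5 C
Spec check: 83 C >= 109 C? No


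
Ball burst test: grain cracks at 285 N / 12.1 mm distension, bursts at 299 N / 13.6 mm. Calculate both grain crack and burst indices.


Crack index = 285 / 12.1 = 23.6 N/mm
Burst index = 299 / 13.6 = 22.0 N/mm


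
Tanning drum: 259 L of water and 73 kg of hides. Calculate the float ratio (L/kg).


3.5

Float ratio = water / hide weight
Ratio = 259 / 73 = 3.5


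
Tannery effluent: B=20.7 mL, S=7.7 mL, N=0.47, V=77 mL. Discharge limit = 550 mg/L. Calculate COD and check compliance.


COD = 634.8 mg/L
Compliant: No

COD = (20.7 - 7.7) x 0.47 x 8000 / 77 = 634.8 mg/L
Limit: 550 mg/L
Compliant: No


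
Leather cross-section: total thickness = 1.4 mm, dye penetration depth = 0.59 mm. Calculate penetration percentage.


42.1%


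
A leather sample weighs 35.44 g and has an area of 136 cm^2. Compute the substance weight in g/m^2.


2605.9 g/m^2


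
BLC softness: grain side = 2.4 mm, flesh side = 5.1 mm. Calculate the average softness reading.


Average = (2.4 + 5.1) / 2
Average = 3.75 mm


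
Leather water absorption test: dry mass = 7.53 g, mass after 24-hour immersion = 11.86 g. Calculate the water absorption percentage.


Water absorbed = 11.86 - 7.53 = 4.33 g
WA% = 4.33 / 7.53 x 100 = 57.5%


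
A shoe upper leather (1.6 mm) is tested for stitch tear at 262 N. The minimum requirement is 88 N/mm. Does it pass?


STS = 163.8 N/mm
Passes: Yes

STS = 262 / 1.6 = 163.8 N/mm
Minimum required: 88 N/mm
Passes: Yes


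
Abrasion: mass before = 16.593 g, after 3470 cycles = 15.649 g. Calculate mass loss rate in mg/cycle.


0.272 mg/cycle


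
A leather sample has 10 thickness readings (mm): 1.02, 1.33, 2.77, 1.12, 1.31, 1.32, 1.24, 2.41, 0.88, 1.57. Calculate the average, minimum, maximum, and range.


Average = 1.50 mm
Min = 0.88 mm
Max = 2.77 mm
Range = 1.89 mm

Sum = 14.97
Average = 14.97 / 10 = 1.50 mm
Minimum = 0.88 mm
Maximum = 2.77 mm
Range = 2.77 - 0.88 = 1.89 mm


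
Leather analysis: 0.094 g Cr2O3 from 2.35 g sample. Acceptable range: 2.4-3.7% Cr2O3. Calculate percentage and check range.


Cr2O3% = 0.094 / 2.35 x 100 = 4.00%
Acceptable range: 2.4 to 3.7%
Within range: No


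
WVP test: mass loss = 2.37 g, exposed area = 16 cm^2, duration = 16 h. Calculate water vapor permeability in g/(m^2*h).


WVP = mass_loss / (area x time) x 10000
WVP = 2.37 / (16 x 16) x 10000
WVP = 2.37 / 256 x 10000 = 92.58 g/(m^2*h)


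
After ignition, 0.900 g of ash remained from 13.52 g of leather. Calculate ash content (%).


6.66%


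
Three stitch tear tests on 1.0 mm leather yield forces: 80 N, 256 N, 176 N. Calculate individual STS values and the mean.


STS1 = 80 / 1.0 = 80.0 N/mm
STS2 = 256 / 1.0 = 256.0 N/mm
STS3 = 176 / 1.0 = 176.0 N/mm
Mean = (80.0 + 256.0 + 176.0) / 3 = 170.7 N/mm


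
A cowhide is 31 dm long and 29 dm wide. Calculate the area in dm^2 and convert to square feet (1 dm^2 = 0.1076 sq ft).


Area = 31 x 29 = 899 dm^2
Conversion: 899 x 0.1076 = 96.73 sq ft


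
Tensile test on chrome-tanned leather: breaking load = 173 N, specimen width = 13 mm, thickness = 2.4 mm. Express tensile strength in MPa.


Cross-section = 13 x 2.4 = 31.2 mm^2
TS = 173 / 31.2 = 5.54 MPa
(1 N/mm^2 = 1 MPa)


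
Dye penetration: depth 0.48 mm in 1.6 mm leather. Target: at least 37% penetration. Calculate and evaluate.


Penetration = 30.0%
Meets target: No


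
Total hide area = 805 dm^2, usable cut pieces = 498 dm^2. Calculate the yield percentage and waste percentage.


Yield = 498 / 805 x 100 = 61.9%
Waste = 805 - 498 = 307 dm^2
Waste% = 100 - 61.9 = 38.1%


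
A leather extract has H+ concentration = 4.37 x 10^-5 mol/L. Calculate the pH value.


pH = -log10[H+]
pH = -log10(4.37 x 10^-5) = 4.36


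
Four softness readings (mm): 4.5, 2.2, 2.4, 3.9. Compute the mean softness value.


Sum = 4.5 + 2.2 + 2.4 + 3.9
Mean = 13.0 / 4 = 3.25 mm


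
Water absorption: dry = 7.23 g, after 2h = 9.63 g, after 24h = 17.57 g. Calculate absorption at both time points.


2h absorption = 33.2%
24h absorption = 143.0%


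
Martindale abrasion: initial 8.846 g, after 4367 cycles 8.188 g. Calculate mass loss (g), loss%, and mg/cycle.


Loss = 8.846 - 8.188 = 0.658 g
Loss% = 0.658 / 8.846 x 100 = 7.44%
Rate = 0.658 / 4367 x 1000 = 0.151 mg/cycle


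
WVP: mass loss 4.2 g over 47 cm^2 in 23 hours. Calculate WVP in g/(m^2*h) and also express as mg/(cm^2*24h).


WVP = 4.2 / (47 x 23) x 10000 = 38.85 g/(m^2*h)
Mass loss in mg = 4.2 x 1000 = 4200 mg
Per cm^2 per 24h in mg: 4200 x 24 / (47 x 23) = 100800 / 1081 = 93.25 mg/(cm^2*24h)


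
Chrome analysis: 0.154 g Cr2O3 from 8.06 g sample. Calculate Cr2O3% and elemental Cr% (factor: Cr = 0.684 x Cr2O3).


Cr2O3% = 0.154 / 8.06 x 100 = 1.91%
Cr% = 1.91 x 0.684 = 1.31%


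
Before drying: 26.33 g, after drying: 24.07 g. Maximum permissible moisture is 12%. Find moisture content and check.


MC = (26.33 - 24.07) / 26.33 x 100 = 8.6%
Maximum: 12%
Acceptable: Yes


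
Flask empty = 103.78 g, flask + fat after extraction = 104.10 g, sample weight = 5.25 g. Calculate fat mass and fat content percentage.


Fat mass = 0.32 g
Fat content = 6.1%


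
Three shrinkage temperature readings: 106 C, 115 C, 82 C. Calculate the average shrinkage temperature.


101.0 C


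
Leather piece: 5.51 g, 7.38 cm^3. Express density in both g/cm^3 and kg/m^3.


0.747 g/cm^3
747 kg/m^3

Density = 5.51 / 7.38 = 0.747 g/cm^3
Convert: 0.747 x 1000 = 747 kg/m^3


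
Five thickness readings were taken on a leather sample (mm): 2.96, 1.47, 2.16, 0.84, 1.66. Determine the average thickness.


Sum = 2.96 + 1.47 + 2.16 + 0.84 + 1.66 = 9.09
Average = 9.09 / 5 = 1.82 mm


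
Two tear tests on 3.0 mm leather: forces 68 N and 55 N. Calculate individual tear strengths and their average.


Tear 1 = 22.7 N/mm
Tear 2 = 18.3 N/mm
Average = 20.5 N/mm


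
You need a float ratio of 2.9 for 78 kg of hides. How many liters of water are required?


226.2 L

Water = hide weight x target ratio
Water = 78 x 2.9 = 226.2 L


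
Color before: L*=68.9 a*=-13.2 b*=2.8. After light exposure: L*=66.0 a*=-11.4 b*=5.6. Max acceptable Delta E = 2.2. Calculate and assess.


dL = -2.9, da = 1.8, db = 2.8
dE = sqrt((-2.9)^2 + (1.8)^2 + (2.8)^2) = 4.41
Max = 2.2
Passes: No


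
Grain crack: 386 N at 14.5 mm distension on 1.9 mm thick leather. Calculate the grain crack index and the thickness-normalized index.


Crack index = 26.6 N/mm
Normalized index = 14.0 N/mm per mm

Crack index = 386 / 14.5 = 26.6 N/mm
Normalized = 26.6 / 1.9 = 14.0 N/mm per mm


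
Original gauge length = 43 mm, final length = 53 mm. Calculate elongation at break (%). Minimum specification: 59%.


Extension = 53 - 43 = 10 mm
Elongation = 10 / 43 x 100 = 23.3%
Minimum required: 59%
Meets specification: No


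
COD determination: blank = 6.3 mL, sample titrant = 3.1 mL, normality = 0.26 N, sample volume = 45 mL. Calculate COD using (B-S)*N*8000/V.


COD = (6.3 - 3.1) x 0.26 x 8000 / 45
COD = 3.2 x 0.26 x 8000 / 45
COD = 147.9 mg/L


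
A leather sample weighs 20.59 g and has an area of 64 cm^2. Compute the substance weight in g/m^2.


Substance weight = mass / area x 10000
SW = 20.59 / 64 x 10000
SW = 3217.2 g/m^2


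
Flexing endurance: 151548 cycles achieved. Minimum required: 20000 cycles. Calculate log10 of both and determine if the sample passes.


log10(151548) = 5.18
log10(20000) = 4.30
Passes: Yes


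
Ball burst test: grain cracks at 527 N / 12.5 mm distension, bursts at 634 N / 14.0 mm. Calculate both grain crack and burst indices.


Crack index = 42.2 N/mm
Burst index = 45.3 N/mm

Crack index = 527 / 12.5 = 42.2 N/mm
Burst index = 634 / 14.0 = 45.3 N/mm


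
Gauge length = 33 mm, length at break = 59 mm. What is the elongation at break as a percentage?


Extension = 59 - 33 = 26 mm
Elongation = 26 / 33 x 100 = 78.8%


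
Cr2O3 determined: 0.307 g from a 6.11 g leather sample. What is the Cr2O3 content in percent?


5.02%

Cr2O3% = 0.307 / 6.11 x 100
Cr2O3% = 5.02%


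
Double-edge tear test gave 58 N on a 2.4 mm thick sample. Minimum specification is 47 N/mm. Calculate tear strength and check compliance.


Tear strength = 58 / 2.4 = 24.2 N/mm
Required minimum = 47 N/mm
Compliant: No


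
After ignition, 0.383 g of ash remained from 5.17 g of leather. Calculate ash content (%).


Ash% = 0.383 / 5.17 x 100
Ash% = 7.41%


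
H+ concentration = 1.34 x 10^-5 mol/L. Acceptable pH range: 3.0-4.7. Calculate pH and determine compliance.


pH = -log10(1.34 x 10^-5) = 4.87
Range: 3.0 to 4.7
Compliant: No


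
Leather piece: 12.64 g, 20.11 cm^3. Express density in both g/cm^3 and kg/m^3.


0.629 g/cm^3
629 kg/m^3

Density = 12.64 / 20.11 = 0.629 g/cm^3
Convert: 0.629 x 1000 = 629 kg/m^3


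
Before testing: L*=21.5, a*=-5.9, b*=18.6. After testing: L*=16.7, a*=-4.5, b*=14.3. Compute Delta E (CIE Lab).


dL = 16.7 - 21.5 = -4.8
da = -4.5 - (-5.9) = 1.4
db = 14.3 - 18.6 = -4.3
dE = sqrt((-4.8)^2 + (1.4)^2 + (-4.3)^2) = 6.59


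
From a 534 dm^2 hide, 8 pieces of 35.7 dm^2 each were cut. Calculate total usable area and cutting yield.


Usable area = 285.6 dm^2
Yield = 53.5%


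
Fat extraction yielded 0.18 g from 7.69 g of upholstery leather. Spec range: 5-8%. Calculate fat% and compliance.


Fat% = 0.18 / 7.69 x 100 = 2.3%
Spec range: 5-8%
Compliant: No


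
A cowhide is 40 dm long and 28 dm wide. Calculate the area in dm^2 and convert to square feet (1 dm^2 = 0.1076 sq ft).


Area = 40 x 28 = 1120 dm^2
Conversion: 1120 x 0.1076 = 120.51 sq ft


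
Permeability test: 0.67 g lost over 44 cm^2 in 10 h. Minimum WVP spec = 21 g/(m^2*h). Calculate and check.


WVP = 15.23 g/(m^2*h)
Meets specification: No

WVP = 0.67 / (44 x 10) x 10000 = 15.23 g/(m^2*h)
Minimum: 21 g/(m^2*h)
Meets spec: No


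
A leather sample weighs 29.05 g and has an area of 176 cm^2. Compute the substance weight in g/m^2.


Substance weight = mass / area x 10000
SW = 29.05 / 176 x 10000
SW = 1650.6 g/m^2


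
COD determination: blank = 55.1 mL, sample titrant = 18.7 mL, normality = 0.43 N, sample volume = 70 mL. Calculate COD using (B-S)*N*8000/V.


COD = (55.1 - 18.7) x 0.43 x 8000 / 70
COD = 36.4 x 0.43 x 8000 / 70
COD = 1788.8 mg/L


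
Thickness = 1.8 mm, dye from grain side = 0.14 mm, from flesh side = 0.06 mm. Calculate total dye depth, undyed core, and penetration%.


Total dyed = 0.20 mm
Undyed core = 1.60 mm
Penetration = 11.1%

Total dyed = 0.14 + 0.06 = 0.20 mm
Undyed core = 1.8 - 0.20 = 1.60 mm
Penetration = 0.20 / 1.8 x 100 = 11.1%


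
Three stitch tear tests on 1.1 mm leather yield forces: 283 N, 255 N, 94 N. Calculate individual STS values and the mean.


STS1 = 283 / 1.1 = 257.3 N/mm
STS2 = 255 / 1.1 = 231.8 N/mm
STS3 = 94 / 1.1 = 85.5 N/mm
Mean = (257.3 + 231.8 + 85.5) / 3 = 191.5 N/mm


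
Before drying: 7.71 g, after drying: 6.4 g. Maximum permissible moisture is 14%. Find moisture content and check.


Moisture content = 17.0%
Acceptable: No


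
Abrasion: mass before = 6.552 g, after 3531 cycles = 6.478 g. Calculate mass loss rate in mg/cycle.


0.021 mg/cycle

Mass loss = 6.552 - 6.478 = 0.074 g
Rate = 0.074 / 3531 x 1000 = 0.021 mg/cycle


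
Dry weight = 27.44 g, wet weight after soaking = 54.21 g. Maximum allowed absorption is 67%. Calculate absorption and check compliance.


WA = (54.21 - 27.44) / 27.44 x 100 = 97.6%
Maximum allowed: 67%
Compliant: No


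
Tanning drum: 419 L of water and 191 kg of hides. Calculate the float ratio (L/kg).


Float ratio = water / hide weight
Ratio = 419 / 191 = 2.2


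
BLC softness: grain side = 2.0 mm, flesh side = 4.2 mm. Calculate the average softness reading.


Average = (2.0 + 4.2) / 2
Average = 3.10 mm


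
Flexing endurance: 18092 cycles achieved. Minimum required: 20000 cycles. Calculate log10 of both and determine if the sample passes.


log10(18092) = 4.26
log10(20000) = 4.30
Passes: No


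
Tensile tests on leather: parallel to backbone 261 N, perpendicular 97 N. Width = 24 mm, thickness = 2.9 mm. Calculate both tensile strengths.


Area = 24 x 2.9 = 69.6 mm^2
TS (parallel) = 261 / 69.6 = 3.75 N/mm^2
TS (perpendicular) = 97 / 69.6 = 1.39 N/mm^2


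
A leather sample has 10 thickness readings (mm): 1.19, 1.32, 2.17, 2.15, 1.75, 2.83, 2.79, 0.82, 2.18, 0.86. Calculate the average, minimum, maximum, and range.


Sum = 18.06
Average = 18.06 / 10 = 1.81 mm
Minimum = 0.82 mm
Maximum = 2.83 mm
Range = 2.83 - 0.82 = 2.01 mm


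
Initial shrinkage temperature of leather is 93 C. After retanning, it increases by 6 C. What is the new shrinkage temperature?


New Ts = 93 + 6 = 99 C


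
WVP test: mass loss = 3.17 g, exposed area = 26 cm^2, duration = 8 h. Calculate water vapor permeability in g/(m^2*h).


152.40 g/(m^2*h)

WVP = mass_loss / (area x time) x 10000
WVP = 3.17 / (26 x 8) x 10000
WVP = 3.17 / 208 x 10000 = 152.40 g/(m^2*h)


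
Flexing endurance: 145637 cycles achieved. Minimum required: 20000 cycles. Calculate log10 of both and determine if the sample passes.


Achieved: log10 = 5.16
Required: log10 = 4.30
Passes: Yes

log10(145637) = 5.16
log10(20000) = 4.30
Passes: Yes


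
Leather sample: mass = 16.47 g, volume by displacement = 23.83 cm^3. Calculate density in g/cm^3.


Density = mass / volume
Density = 16.47 / 23.83 = 0.691 g/cm^3


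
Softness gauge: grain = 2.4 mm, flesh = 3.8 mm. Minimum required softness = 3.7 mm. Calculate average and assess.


Average softness = 3.10 mm
Meets requirement: No

Average = (2.4 + 3.8) / 2 = 3.10 mm
Minimum = 3.7 mm
Meets requirement: No


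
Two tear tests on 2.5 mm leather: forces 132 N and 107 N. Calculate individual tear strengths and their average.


Tear 1 = 52.8 N/mm
Tear 2 = 42.8 N/mm
Average = 47.8 N/mm


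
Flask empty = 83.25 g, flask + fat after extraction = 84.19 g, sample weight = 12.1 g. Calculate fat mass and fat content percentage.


Fat mass = 0.94 g
Fat content = 7.8%


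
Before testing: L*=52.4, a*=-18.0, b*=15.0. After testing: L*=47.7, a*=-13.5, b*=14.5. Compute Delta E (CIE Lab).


dL = 47.7 - 52.4 = -4.7
da = -13.5 - (-18.0) = 4.5
db = 14.5 - 15.0 = -0.5
dE = sqrt((-4.7)^2 + (4.5)^2 + (-0.5)^2) = 6.53


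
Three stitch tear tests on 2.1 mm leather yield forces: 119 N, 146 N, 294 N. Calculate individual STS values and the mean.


STS1 = 56.7 N/mm
STS2 = 69.5 N/mm
STS3 = 140.0 N/mm
Mean = 88.7 N/mm

STS1 = 119 / 2.1 = 56.7 N/mm
STS2 = 146 / 2.1 = 69.5 N/mm
STS3 = 294 / 2.1 = 140.0 N/mm
Mean = (56.7 + 69.5 + 140.0) / 3 = 88.7 N/mm


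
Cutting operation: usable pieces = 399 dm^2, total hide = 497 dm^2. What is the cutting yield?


80.3%


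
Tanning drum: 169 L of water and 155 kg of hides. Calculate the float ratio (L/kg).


1.1


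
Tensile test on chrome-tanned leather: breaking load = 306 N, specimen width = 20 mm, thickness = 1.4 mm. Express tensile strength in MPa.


10.93 MPa

Cross-section = 20 x 1.4 = 28.0 mm^2
TS = 306 / 28.0 = 10.93 MPa
(1 N/mm^2 = 1 MPa)


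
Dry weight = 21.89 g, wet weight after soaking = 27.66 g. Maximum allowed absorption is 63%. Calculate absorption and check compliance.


WA = (27.66 - 21.89) / 21.89 x 100 = 26.4%
Maximum allowed: 63%
Compliant: Yes


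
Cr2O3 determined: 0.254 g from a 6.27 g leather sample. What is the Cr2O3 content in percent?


4.05%


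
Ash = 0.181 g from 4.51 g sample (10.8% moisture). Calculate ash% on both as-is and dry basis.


As-is ash% = 0.181 / 4.51 x 100 = 4.01%
Dry mass = 4.51 x (100 - 10.8) / 100 = 4.02292 g
Dry-basis ash% = 0.181 / 4.02292 x 100 = 4.50%


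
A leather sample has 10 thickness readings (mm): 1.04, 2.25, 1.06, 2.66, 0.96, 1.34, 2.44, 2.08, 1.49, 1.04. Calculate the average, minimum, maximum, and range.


Average = 1.64 mm
Min = 0.96 mm
Max = 2.66 mm
Range = 1.70 mm

Sum = 16.36
Average = 16.36 / 10 = 1.64 mm
Minimum = 0.96 mm
Maximum = 2.66 mm
Range = 2.66 - 0.96 = 1.70 mm


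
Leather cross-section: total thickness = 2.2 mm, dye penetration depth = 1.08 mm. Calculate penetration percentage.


49.1%


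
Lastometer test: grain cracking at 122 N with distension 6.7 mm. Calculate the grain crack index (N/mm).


Grain crack index = force / distension
Index = 122 / 6.7 = 18.2 N/mm


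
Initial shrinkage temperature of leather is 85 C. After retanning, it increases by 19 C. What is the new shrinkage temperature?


104 C

New Ts = 85 + 19 = 104 C


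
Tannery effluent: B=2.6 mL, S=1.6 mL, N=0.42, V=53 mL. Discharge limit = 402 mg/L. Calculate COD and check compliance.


COD = 63.4 mg/L
Compliant: Yes

COD = (2.6 - 1.6) x 0.42 x 8000 / 53 = 63.4 mg/L
Limit: 402 mg/L
Compliant: Yes


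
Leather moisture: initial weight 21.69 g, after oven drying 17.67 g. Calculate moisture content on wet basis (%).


18.5%

Moisture = 21.69 - 17.67 = 4.02 g
MC = 4.02 / 21.69 x 100 = 18.5%


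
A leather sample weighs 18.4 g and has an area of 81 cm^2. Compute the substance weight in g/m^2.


2271.6 g/m^2


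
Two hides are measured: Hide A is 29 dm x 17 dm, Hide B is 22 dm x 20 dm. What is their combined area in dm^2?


Hide A area = 29 x 17 = 493 dm^2
Hide B area = 22 x 20 = 440 dm^2
Total = 493 + 440 = 933 dm^2


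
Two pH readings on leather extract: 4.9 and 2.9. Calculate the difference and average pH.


Difference = |4.9 - 2.9| = 2.0
Average = (4.9 + 2.9) / 2 = 3.90


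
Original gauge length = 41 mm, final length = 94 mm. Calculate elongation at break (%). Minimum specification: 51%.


Elongation = 129.3%
Meets spec: Yes

Extension = 94 - 41 = 53 mm
Elongation = 53 / 41 x 100 = 129.3%
Minimum required: 51%
Meets specification: Yes


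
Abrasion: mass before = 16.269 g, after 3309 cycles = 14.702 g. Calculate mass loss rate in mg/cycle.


0.474 mg/cycle


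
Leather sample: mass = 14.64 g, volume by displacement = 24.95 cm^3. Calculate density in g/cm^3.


Density = mass / volume
Density = 14.64 / 24.95 = 0.587 g/cm^3


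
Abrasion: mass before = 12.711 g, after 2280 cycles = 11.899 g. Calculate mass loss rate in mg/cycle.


0.356 mg/cycle

Mass loss = 12.711 - 11.899 = 0.812 g
Rate = 0.812 / 2280 x 1000 = 0.356 mg/cycle


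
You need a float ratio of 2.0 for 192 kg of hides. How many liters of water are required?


384.0 L


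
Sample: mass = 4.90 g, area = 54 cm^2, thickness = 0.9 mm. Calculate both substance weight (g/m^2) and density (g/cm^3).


SW = 4.90 / 54 x 10000 = 907.4 g/m^2
Volume = 54 x 0.9 / 10 = 4.86 cm^3
Density = 4.90 / 4.86 = 1.008 g/cm^3


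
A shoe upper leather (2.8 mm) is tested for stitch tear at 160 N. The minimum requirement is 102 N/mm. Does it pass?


STS = 57.1 N/mm
Passes: No

STS = 160 / 2.8 = 57.1 N/mm
Minimum required: 102 N/mm
Passes: No


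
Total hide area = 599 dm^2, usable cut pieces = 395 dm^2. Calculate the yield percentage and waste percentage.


Yield = 395 / 599 x 100 = 65.9%
Waste = 599 - 395 = 204 dm^2
Waste% = 100 - 65.9 = 34.1%


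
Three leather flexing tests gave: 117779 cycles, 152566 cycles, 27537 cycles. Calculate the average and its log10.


Average = 99294 cycles
log10 = 5.00


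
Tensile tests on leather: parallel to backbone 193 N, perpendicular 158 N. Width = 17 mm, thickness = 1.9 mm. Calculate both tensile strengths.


Parallel = 5.98 N/mm^2
Perpendicular = 4.89 N/mm^2

Area = 17 x 1.9 = 32.3 mm^2
TS (parallel) = 193 / 32.3 = 5.98 N/mm^2
TS (perpendicular) = 158 / 32.3 = 4.89 N/mm^2


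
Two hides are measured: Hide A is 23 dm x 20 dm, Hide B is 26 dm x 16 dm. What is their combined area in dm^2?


Hide A area = 23 x 20 = 460 dm^2
Hide B area = 26 x 16 = 416 dm^2
Total = 460 + 416 = 876 dm^2


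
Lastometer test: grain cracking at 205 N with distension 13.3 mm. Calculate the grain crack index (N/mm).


Grain crack index = force / distension
Index = 205 / 13.3 = 15.4 N/mm


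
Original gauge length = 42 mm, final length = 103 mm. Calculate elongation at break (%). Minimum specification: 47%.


Elongation = 145.2%
Meets spec: Yes


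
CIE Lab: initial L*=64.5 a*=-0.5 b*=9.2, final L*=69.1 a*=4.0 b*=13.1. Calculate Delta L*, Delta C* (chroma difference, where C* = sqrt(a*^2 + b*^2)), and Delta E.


Delta L* = 4.6
Delta C* = 4.48
Delta E = 7.52

Delta L* = 69.1 - 64.5 = 4.6
C1* = sqrt((-0.5)^2 + (9.2)^2) = 9.214
C2* = sqrt((4.0)^2 + (13.1)^2) = 13.697
Delta C* = 13.697 - 9.214 = 4.48
Delta E = sqrt((4.6)^2 + (4.5)^2 + (3.9)^2) = 7.52


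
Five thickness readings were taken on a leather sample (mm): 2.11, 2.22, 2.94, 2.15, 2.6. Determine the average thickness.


2.40 mm

Sum = 2.11 + 2.22 + 2.94 + 2.15 + 2.6 = 12.02
Average = 12.02 / 5 = 2.40 mm


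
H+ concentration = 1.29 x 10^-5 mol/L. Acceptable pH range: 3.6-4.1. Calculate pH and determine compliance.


pH = -log10(1.29 x 10^-5) = 4.89
Range: 3.6 to 4.1
Compliant: No


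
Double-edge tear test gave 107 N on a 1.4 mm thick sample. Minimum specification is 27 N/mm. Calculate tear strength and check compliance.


Tear strength = 76.4 N/mm
Compliant: Yes


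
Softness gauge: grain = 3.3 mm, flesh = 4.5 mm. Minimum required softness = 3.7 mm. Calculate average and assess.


Average softness = 3.90 mm
Meets requirement: Yes


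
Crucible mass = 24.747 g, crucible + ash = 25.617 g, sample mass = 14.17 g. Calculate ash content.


Ash mass = 0.870 g
Ash content = 6.14%


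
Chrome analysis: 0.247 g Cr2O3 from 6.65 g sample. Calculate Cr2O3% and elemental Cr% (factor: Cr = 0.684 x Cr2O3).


Cr2O3% = 0.247 / 6.65 x 100 = 3.71%
Cr% = 3.71 x 0.684 = 2.54%


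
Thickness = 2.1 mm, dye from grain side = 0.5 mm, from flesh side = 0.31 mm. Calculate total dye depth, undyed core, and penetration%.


Total dyed = 0.81 mm
Undyed core = 1.29 mm
Penetration = 38.6%


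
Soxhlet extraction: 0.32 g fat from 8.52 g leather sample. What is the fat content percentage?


Fat content = 0.32 / 8.52 x 100
Fat = 3.8%


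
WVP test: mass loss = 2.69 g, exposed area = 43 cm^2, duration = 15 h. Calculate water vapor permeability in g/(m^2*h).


WVP = mass_loss / (area x time) x 10000
WVP = 2.69 / (43 x 15) x 10000
WVP = 2.69 / 645 x 10000 = 41.71 g/(m^2*h)


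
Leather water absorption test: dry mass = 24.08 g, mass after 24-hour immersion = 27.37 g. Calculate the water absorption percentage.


Water absorbed = 27.37 - 24.08 = 3.29 g
WA% = 3.29 / 24.08 x 100 = 13.7%


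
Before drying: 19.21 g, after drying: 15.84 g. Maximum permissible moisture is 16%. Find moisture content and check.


MC = (19.21 - 15.84) / 19.21 x 100 = 17.5%
Maximum: 16%
Acceptable: No


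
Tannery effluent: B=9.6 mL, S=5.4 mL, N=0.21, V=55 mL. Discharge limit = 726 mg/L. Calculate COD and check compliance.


COD = (9.6 - 5.4) x 0.21 x 8000 / 55 = 128.3 mg/L
Limit: 726 mg/L
Compliant: Yes


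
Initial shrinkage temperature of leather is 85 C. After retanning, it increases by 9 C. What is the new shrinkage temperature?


New Ts = 85 + 9 = 94 C


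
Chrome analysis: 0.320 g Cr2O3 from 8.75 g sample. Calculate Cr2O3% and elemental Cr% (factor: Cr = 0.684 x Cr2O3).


Cr2O3% = 0.320 / 8.75 x 100 = 3.66%
Cr% = 3.66 x 0.684 = 2.50%


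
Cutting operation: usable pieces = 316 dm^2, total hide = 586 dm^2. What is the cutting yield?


Yield = usable / total x 100
Yield = 316 / 586 x 100 = 53.9%


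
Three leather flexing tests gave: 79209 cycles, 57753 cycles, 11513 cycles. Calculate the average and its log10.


Average = (79209 + 57753 + 11513) / 3 = 49492 cycles
log10(49492) = 4.69


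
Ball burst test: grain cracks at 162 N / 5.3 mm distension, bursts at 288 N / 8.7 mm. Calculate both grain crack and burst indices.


Crack index = 162 / 5.3 = 30.6 N/mm
Burst index = 288 / 8.7 = 33.1 N/mm


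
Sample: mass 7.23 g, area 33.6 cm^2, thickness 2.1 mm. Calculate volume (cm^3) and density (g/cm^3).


Volume = 7.056 cm^3
Density = 1.025 g/cm^3

Thickness in cm = 2.1 / 10 = 0.21 cm
Volume = 33.6 x 0.21 = 7.056 cm^3
Density = 7.23 / 7.056 = 1.025 g/cm^3


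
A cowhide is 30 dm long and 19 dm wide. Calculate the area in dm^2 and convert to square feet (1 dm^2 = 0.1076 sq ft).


Area = 30 x 19 = 570 dm^2
Conversion: 570 x 0.1076 = 61.33 sq ft


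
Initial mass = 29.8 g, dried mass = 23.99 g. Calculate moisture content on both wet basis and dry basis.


Wet basis = 19.5%
Dry basis = 24.2%

Moisture lost = 29.8 - 23.99 = 5.81 g
Wet basis MC = 5.81 / 29.8 x 100 = 19.5%
Dry basis MC = 5.81 / 23.99 x 100 = 24.2%


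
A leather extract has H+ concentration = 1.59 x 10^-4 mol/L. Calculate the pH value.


pH = -log10[H+]
pH = -log10(1.59 x 10^-4) = 3.80


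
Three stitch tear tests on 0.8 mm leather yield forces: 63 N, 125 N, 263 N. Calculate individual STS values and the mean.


STS1 = 63 / 0.8 = 78.8 N/mm
STS2 = 125 / 0.8 = 156.3 N/mm
STS3 = 263 / 0.8 = 328.8 N/mm
Mean = (78.8 + 156.3 + 328.8) / 3 = 188.0 N/mm


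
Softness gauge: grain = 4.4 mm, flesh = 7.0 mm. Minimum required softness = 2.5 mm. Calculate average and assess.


Average = (4.4 + 7.0) / 2 = 5.70 mm
Minimum = 2.5 mm
Meets requirement: Yes


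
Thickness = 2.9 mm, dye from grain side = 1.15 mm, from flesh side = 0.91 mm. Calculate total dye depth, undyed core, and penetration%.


Total dyed = 1.15 + 0.91 = 2.06 mm
Undyed core = 2.9 - 2.06 = 0.84 mm
Penetration = 2.06 / 2.9 x 100 = 71.0%


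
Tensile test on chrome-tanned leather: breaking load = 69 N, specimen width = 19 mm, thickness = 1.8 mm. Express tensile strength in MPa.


Cross-section = 19 x 1.8 = 34.2 mm^2
TS = 69 / 34.2 = 2.02 MPa
(1 N/mm^2 = 1 MPa)


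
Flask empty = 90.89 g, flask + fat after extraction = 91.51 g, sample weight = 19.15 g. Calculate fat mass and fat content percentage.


Fat mass = 0.62 g
Fat content = 3.2%

Fat mass = 91.51 - 90.89 = 0.62 g
Fat% = 0.62 / 19.15 x 100 = 3.2%


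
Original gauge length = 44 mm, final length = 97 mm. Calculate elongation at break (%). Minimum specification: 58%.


Extension = 97 - 44 = 53 mm
Elongation = 53 / 44 x 100 = 120.5%
Minimum required: 58%
Meets specification: Yes


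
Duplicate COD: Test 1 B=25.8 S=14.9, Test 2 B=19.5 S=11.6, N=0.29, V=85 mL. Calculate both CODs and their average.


COD1 = (25.8 - 14.9) x 0.29 x 8000 / 85 = 297.5 mg/L
COD2 = (19.5 - 11.6) x 0.29 x 8000 / 85 = 215.6 mg/L
Average = (297.5 + 215.6) / 2 = 256.6 mg/L


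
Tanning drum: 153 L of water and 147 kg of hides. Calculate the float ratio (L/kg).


1.0


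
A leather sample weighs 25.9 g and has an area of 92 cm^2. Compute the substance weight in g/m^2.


Substance weight = mass / area x 10000
SW = 25.9 / 92 x 10000
SW = 2815.2 g/m^2


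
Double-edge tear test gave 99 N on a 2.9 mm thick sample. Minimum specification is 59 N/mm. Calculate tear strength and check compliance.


Tear strength = 34.1 N/mm
Compliant: No

Tear strength = 99 / 2.9 = 34.1 N/mm
Required minimum = 59 N/mm
Compliant: No


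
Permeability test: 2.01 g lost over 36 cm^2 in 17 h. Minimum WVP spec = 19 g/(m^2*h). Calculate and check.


WVP = 32.84 g/(m^2*h)
Meets specification: Yes

WVP = 2.01 / (36 x 17) x 10000 = 32.84 g/(m^2*h)
Minimum: 19 g/(m^2*h)
Meets spec: Yes


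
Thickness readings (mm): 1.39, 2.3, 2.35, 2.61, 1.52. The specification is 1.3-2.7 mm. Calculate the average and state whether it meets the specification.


Average = 2.03 mm
Within specification: Yes

Sum = 10.17
Average = 10.17 / 5 = 2.03 mm
Specification range: 1.3 to 2.7 mm
Within spec: Yes


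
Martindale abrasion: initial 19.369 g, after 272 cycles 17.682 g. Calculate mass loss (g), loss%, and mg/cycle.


Mass loss = 1.687 g
Loss = 8.71%
Rate = 6.202 mg/cycle

Loss = 19.369 - 17.682 = 1.687 g
Loss% = 1.687 / 19.369 x 100 = 8.71%
Rate = 1.687 / 272 x 1000 = 6.202 mg/cycle


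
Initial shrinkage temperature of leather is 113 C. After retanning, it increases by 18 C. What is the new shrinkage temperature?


New Ts = 113 + 18 = 131 C


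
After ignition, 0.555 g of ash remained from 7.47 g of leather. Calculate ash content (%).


Ash% = 0.555 / 7.47 x 100
Ash% = 7.43%


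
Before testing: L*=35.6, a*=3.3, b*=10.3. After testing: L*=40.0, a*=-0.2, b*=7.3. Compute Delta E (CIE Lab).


Delta E = 6.37

dL = 40.0 - 35.6 = 4.4
da = -0.2 - 3.3 = -3.5
db = 7.3 - 10.3 = -3.0
dE = sqrt((4.4)^2 + (-3.5)^2 + (-3.0)^2) = 6.37


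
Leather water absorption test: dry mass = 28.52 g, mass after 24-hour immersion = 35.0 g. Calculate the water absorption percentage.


Water absorbed = 35.0 - 28.52 = 6.48 g
WA% = 6.48 / 28.52 x 100 = 22.7%


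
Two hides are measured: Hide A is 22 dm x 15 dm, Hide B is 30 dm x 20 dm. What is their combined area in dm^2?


930 dm^2


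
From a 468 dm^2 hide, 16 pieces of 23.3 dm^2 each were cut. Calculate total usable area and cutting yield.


Total usable = 16 x 23.3 = 372.8 dm^2
Yield = 372.8 / 468 x 100 = 79.7%


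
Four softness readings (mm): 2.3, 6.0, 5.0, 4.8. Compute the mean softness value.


Sum = 2.3 + 6.0 + 5.0 + 4.8
Mean = 18.1 / 4 = 4.53 mm


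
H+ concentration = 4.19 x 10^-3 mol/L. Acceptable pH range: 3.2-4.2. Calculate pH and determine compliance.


pH = 2.38
Compliant: No

pH = -log10(4.19 x 10^-3) = 2.38
Range: 3.2 to 4.2
Compliant: No


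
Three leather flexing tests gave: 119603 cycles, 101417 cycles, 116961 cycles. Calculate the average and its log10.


Average = 112660 cycles
log10 = 5.05


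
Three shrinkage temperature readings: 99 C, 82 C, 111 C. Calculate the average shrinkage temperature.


97.3 C

Average = (99 + 82 + 111) / 3
Average = 292 / 3 = 97.3 C


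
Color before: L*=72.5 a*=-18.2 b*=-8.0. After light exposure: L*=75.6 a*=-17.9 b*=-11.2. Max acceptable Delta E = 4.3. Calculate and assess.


dL = 3.1, da = 0.3, db = -3.2
dE = sqrt((3.1)^2 + (0.3)^2 + (-3.2)^2) = 4.47
Max = 4.3
Passes: No


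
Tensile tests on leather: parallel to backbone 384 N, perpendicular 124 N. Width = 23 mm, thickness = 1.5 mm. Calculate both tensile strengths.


Parallel = 11.13 N/mm^2
Perpendicular = 3.59 N/mm^2


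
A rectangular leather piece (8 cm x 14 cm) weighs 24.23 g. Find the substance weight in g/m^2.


Area = 8 x 14 = 112 cm^2
SW = 24.23 / 112 x 10000 = 2163.4 g/m^2


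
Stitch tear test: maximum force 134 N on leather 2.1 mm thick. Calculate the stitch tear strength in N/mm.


Stitch tear strength = force / thickness
STS = 134 / 2.1 = 63.8 N/mm


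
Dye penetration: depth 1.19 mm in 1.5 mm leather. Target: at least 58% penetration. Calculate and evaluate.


Penetration = 79.3%
Meets target: Yes

Penetration = 1.19 / 1.5 x 100 = 79.3%
Target: 58%
Meets target: Yes
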